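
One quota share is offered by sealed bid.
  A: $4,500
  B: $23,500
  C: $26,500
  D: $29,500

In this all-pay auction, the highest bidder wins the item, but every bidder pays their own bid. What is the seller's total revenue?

Bids ranked: 29,500 (D) > 26,500 (C) > 23,500 (B) > 4,500 (A)
D wins with the top bid; all bids are sunk regardless.
Every bidder forfeits their bid regardless of winning.
Revenue = 4,500 + 23,500 + 26,500 + 29,500 = $84,000.

Total revenue: $84,000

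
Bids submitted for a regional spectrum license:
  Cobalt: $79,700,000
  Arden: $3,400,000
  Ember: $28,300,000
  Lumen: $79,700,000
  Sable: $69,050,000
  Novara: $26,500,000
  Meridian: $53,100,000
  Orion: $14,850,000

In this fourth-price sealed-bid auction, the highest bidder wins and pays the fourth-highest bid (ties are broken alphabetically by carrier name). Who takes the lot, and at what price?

Sorting bids: 79,700,000 (Cobalt) > 79,700,000 (Lumen) > 69,050,000 (Sable) > 53,100,000 (Meridian) > 28,300,000 (Ember) > 26,500,000 (Novara) > …
Cobalt and Lumen tie at $79,700,000; tie-break gives it to Cobalt.
Cobalt wins; payment is bid #4 in the ranking = $53,100,000.

Cobalt pays $53,100,000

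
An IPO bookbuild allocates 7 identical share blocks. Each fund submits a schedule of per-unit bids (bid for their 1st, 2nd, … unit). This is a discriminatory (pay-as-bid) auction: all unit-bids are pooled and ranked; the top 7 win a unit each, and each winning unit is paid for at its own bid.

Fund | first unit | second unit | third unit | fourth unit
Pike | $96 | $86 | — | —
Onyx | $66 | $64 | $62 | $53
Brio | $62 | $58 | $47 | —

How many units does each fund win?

Pooled unit-bids ranked (top 7): 96 (Pike-1), 86 (Pike-2), 66 (Onyx-1), 64 (Onyx-2), 62 (Onyx-3), 62 (Brio-1), 58 (Brio-2)
Next rejected bid: $53 (not a price — pay-as-bid).
Allocation: Brio 2, Onyx 3, Pike 2.

Brio 2, Onyx 3, Pike 2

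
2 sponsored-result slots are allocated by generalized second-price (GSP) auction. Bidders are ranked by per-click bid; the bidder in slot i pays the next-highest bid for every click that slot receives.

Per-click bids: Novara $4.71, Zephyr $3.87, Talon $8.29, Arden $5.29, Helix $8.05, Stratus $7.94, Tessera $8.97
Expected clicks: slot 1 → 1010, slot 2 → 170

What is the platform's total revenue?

Total revenue: $9741.40

Ranked by bid: $8.97 (Tessera) > $8.29 (Talon) > $8.05 (Helix) > …
Slot 1: Tessera pays $8.29 × 1010 = $8372.90
Slot 2: Talon pays $8.05 × 170 = $1368.50
Total = $9741.40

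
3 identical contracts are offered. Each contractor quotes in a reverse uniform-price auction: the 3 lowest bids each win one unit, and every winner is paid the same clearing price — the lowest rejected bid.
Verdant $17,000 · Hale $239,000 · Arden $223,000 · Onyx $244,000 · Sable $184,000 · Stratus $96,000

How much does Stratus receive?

Sorting: 17,000 (Verdant), 96,000 (Stratus), 184,000 (Sable), 223,000 (Arden), 239,000 (Hale), …
The 3 lowest are Verdant, Stratus, Sable.
Clearing price = lowest rejected bid = $223,000.
Stratus wins → is paid $223,000.

Stratus is paid $223,000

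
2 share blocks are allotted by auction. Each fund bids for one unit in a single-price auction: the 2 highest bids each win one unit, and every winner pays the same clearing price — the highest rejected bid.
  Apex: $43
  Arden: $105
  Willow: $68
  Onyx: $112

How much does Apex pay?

Apex pays $0

Ordering the bids: 112 (Onyx), 105 (Arden), 68 (Willow), 43 (Apex)
Winners (2 units): Onyx, Arden.
First losing bid is Willow's $68, which sets the uniform price.
Apex does not win → pays $0.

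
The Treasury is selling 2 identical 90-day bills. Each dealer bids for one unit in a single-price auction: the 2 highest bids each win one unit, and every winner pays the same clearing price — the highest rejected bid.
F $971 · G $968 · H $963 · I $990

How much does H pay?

Sorting: 990 (I), 971 (F), 968 (G), 963 (H)
Winners (2 units): I, F.
Highest unsuccessful bid: $968 → clearing price.
H does not win → pays $0.

H pays $0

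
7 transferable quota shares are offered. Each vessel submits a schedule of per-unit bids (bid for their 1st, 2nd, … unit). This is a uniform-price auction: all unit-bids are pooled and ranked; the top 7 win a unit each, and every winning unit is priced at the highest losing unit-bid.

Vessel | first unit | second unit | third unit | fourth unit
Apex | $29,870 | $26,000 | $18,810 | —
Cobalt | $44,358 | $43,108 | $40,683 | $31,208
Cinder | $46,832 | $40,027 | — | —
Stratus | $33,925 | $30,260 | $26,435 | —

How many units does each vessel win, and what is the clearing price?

Cinder 2, Cobalt 4, Stratus 1; clearing price $30,260

Pooled unit-bids ranked (top 7): 46,832 (Cinder-1), 44,358 (Cobalt-1), 43,108 (Cobalt-2), 40,683 (Cobalt-3), 40,027 (Cinder-2), 33,925 (Stratus-1), 31,208 (Cobalt-4)
Highest rejected unit-bid = $30,260.
Allocation: Cinder 2, Cobalt 4, Stratus 1.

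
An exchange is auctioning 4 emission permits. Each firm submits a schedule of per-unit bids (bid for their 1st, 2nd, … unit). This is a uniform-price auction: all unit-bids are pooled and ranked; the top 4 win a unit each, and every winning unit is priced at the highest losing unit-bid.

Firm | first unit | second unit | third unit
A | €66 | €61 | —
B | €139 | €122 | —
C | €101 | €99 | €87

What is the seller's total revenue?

Pooled unit-bids ranked (top 4): 139 (B-1), 122 (B-2), 101 (C-1), 99 (C-2)
First bid not allocated: €87.
Allocation: B 2, C 2. Every unit priced at €87.
Revenue = 4 × 87 = €348.

Total revenue: €348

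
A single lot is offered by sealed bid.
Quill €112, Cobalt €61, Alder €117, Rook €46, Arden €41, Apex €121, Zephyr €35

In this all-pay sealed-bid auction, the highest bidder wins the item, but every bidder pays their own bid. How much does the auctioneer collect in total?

Bids ranked: 121 (Apex) > 117 (Alder) > 112 (Quill) > 61 (Cobalt) > 46 (Rook) > 41 (Arden) > …
Every bidder forfeits their bid regardless of winning.
Revenue = 112 + 61 + 117 + 46 + 41 + 121 + 35 = €533.

Total revenue: €533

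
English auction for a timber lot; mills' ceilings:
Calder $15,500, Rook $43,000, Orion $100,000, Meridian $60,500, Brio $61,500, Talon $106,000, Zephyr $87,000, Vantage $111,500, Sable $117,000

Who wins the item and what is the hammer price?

Sable wins at $111,500

Limits in order: 117,000 (Sable) > 111,500 (Vantage) > 106,000 (Talon) > 100,000 (Orion) > 87,000 (Zephyr) > 61,500 (Brio) > …
Once the price passes $111,500, only Sable is left; the hammer falls at Vantage's limit of $111,500.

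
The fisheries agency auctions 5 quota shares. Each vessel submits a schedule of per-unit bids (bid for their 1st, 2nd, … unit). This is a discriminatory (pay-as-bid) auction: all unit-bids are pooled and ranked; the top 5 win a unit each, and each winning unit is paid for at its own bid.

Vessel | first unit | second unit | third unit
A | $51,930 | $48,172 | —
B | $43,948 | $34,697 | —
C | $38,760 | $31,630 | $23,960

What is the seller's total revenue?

Total revenue: $217,507

Pooled unit-bids ranked (top 5): 51,930 (A-1), 48,172 (A-2), 43,948 (B-1), 38,760 (C-1), 34,697 (B-2)
Next rejected bid: $31,630 (not a price — pay-as-bid).
Each winning unit pays its own bid.
Revenue = 51,930 + 48,172 + 43,948 + 38,760 + 34,697 = $217,507.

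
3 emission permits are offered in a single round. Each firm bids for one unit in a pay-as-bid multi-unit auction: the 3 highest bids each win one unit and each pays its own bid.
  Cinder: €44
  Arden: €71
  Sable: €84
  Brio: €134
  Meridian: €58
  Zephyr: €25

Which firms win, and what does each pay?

Bids ranked high→low: 134 (Brio), 84 (Sable), 71 (Arden), 58 (Meridian), 44 (Cinder), …
Winners (3 units): Brio, Sable, Arden.
Each winner pays its own bid: Brio €134, Sable €84, Arden €71.

Brio €134, Sable €84, Arden €71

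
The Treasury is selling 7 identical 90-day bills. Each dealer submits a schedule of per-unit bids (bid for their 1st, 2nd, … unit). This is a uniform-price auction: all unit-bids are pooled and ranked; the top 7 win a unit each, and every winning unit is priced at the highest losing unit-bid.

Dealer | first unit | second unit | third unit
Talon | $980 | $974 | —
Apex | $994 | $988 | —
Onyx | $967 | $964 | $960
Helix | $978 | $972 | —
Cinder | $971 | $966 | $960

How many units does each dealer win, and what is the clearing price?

Apex 2, Cinder 1, Helix 2, Talon 2; clearing price $967

Merging the schedules and taking the best 7: 994 (Apex-1), 988 (Apex-2), 980 (Talon-1), 978 (Helix-1), 974 (Talon-2), 972 (Helix-2), 971 (Cinder-1)
Highest rejected unit-bid = $967.
Allocation: Apex 2, Cinder 1, Helix 2, Talon 2.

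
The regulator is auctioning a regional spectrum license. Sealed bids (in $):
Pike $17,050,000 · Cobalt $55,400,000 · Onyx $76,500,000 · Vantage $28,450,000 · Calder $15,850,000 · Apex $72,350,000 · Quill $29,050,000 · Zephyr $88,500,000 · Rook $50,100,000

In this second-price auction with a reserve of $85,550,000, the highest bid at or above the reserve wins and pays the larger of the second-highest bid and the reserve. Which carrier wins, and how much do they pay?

Sorting bids: 88,500,000 (Zephyr) > 76,500,000 (Onyx) > 72,350,000 (Apex) > 55,400,000 (Cobalt) > 50,100,000 (Rook) > 29,050,000 (Quill) > …
Highest eligible bid: Zephyr at $88,500,000.
Second-highest bid $76,500,000 is below the reserve $85,550,000, so the reserve binds → payment $85,550,000.

Zephyr pays $85,550,000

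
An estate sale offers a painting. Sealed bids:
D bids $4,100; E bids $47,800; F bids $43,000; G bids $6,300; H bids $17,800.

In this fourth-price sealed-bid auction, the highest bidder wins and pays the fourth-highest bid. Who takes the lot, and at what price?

Bids ranked: 47,800 (E) > 43,000 (F) > 17,800 (H) > 6,300 (G) > 4,100 (D)
E is highest; pays the fourth-highest bid, $6,300.

E pays $6,300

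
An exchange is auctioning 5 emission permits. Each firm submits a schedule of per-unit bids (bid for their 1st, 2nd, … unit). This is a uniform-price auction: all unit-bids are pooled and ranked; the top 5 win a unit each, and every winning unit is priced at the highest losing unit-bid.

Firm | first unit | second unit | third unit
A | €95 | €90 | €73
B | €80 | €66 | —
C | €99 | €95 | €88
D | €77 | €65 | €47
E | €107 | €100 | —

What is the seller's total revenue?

Total revenue: €450

Pooled unit-bids ranked (top 5): 107 (E-1), 100 (E-2), 99 (C-1), 95 (A-1), 95 (C-2)
Highest rejected unit-bid = €90.
Allocation: A 1, C 2, E 2. Every unit priced at €90.
Revenue = 5 × 90 = €450.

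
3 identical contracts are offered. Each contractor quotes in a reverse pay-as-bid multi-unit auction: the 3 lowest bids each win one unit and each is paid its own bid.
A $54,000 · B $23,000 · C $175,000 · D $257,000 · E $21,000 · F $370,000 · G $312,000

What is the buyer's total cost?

Sorting: 21,000 (E), 23,000 (B), 54,000 (A), 175,000 (C), 257,000 (D), …
The 3 lowest are E, B, A.
Total cost = 21,000 + 23,000 + 54,000 = $98,000.

Total cost: $98,000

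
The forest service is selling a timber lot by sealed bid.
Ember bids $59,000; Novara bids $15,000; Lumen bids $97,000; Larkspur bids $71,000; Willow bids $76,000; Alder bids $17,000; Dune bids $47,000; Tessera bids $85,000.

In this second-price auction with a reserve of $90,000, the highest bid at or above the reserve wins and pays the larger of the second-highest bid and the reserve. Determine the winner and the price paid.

Second-price auction with a reserve of $90,000: the highest bid at or above the reserve wins and pays the larger of the second-highest bid and the reserve.
Sorting bids: 97,000 (Lumen) > 85,000 (Tessera) > 76,000 (Willow) > 71,000 (Larkspur) > 59,000 (Ember) > 47,000 (Dune) > …
Lumen has the top bid at or above the reserve ($97,000).
Second-highest bid $85,000 is below the reserve $90,000, so the reserve binds → payment $90,000.

Lumen pays $90,000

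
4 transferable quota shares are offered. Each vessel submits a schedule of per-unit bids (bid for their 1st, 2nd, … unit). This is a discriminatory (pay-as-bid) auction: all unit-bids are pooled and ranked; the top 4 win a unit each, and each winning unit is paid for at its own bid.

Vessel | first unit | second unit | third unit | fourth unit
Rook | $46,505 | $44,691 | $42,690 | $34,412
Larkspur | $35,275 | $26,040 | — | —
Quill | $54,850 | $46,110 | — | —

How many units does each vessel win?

Pooled unit-bids ranked (top 4): 54,850 (Quill-1), 46,505 (Rook-1), 46,110 (Quill-2), 44,691 (Rook-2)
Next rejected bid: $42,690 (not a price — pay-as-bid).
Allocation: Quill 2, Rook 2.

Quill 2, Rook 2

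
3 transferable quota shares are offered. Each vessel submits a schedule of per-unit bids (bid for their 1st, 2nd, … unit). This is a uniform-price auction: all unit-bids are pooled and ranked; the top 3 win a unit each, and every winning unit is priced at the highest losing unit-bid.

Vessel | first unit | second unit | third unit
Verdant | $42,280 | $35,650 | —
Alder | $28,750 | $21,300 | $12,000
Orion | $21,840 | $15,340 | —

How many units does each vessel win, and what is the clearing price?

Alder 1, Verdant 2; clearing price $21,840

All unit-bids, highest first — top 3: 42,280 (Verdant-1), 35,650 (Verdant-2), 28,750 (Alder-1)
The (k+1)-th unit-bid is $21,840.
Allocation: Alder 1, Verdant 2.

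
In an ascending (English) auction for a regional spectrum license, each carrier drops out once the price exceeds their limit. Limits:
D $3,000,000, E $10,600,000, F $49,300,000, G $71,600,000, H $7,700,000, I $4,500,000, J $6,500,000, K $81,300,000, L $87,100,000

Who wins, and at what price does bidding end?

Rule: the price rises until one bidder remains; the winner pays the price at which the last rival dropped out.
Limits ranked: 87,100,000 (L) > 81,300,000 (K) > 71,600,000 (G) > 49,300,000 (F) > 10,600,000 (E) > 7,700,000 (H) > …
Once the price passes $81,300,000, only L is left; the hammer falls at K's limit of $81,300,000.

L wins at $81,300,000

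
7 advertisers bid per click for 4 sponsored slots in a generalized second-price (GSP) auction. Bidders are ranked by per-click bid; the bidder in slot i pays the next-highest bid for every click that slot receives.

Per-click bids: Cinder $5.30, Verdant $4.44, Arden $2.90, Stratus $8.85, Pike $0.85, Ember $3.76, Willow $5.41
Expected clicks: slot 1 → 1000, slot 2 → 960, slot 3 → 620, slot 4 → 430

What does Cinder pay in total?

Cinder pays $2752.80

Sorting advertisers: $8.85 (Stratus) > $5.41 (Willow) > $5.30 (Cinder) > $4.44 (Verdant) > $3.76 (Ember) > …
Cinder holds slot 3 → pays next bid $4.44 × 620 clicks = $2752.80.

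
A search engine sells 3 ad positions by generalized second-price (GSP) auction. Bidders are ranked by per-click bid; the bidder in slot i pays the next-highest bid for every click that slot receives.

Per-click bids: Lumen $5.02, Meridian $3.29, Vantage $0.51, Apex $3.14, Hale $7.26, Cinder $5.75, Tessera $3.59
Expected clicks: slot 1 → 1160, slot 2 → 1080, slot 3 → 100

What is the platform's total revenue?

Ranked by bid: $7.26 (Hale) > $5.75 (Cinder) > $5.02 (Lumen) > $3.59 (Tessera) > …
Slot 1: Hale pays $5.75 × 1160 = $6670.00
Slot 2: Cinder pays $5.02 × 1080 = $5421.60
Slot 3: Lumen pays $3.59 × 100 = $359.00
Total = $12450.60

Total revenue: $12450.60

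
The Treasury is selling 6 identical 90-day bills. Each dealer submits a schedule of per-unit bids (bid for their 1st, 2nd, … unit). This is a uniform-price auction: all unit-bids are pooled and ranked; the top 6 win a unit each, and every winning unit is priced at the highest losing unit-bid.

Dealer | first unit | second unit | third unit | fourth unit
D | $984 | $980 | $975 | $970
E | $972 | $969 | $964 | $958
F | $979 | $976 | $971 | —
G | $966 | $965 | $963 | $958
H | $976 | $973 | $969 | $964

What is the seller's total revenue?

Total revenue: $5,838

Merging the schedules and taking the best 6: 984 (D-1), 980 (D-2), 979 (F-1), 976 (F-2), 976 (H-1), 975 (D-3)
First bid not allocated: $973.
Allocation: D 3, F 2, H 1. Every unit priced at $973.
Revenue = 6 × 973 = $5,838.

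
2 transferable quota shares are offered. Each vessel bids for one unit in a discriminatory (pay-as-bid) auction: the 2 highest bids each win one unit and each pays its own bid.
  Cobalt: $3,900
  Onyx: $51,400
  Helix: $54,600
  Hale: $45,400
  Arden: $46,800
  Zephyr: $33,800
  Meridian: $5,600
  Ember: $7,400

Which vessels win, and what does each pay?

Bids ranked high→low: 54,600 (Helix), 51,400 (Onyx), 46,800 (Arden), 45,400 (Hale), …
Top 2: Helix, Onyx.
Each winner pays its own bid: Helix $54,600, Onyx $51,400.

Helix $54,600, Onyx $51,400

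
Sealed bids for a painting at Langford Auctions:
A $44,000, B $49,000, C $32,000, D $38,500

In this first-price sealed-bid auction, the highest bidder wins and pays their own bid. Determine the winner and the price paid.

Bids in order: 49,000 (B) > 44,000 (A) > 38,500 (D) > 32,000 (C)
B is highest → pays own bid, $49,000.

B pays $49,000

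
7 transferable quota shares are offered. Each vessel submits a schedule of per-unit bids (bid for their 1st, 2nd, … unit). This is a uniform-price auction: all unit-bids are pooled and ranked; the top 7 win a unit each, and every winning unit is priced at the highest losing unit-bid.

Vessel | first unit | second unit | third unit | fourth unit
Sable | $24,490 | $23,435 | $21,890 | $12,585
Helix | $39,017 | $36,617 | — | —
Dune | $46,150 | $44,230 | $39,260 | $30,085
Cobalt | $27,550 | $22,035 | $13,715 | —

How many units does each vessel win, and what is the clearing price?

Pooled unit-bids ranked (top 7): 46,150 (Dune-1), 44,230 (Dune-2), 39,260 (Dune-3), 39,017 (Helix-1), 36,617 (Helix-2), 30,085 (Dune-4), 27,550 (Cobalt-1)
Highest rejected unit-bid = $24,490.
Allocation: Cobalt 1, Dune 4, Helix 2.

Cobalt 1, Dune 4, Helix 2; clearing price $24,490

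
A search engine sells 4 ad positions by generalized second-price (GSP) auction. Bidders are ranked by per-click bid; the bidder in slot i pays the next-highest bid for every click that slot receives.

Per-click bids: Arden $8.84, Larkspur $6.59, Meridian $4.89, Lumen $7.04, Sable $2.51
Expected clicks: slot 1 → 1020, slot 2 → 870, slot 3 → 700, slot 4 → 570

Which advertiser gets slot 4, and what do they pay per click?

Meridian; $2.51 per click

Ranked by bid: $8.84 (Arden) > $7.04 (Lumen) > $6.59 (Larkspur) > $4.89 (Meridian) > $2.51 (Sable)
Slot 4 goes to the fourth-ranked bidder, Meridian, who pays the next bid down: $2.51/click.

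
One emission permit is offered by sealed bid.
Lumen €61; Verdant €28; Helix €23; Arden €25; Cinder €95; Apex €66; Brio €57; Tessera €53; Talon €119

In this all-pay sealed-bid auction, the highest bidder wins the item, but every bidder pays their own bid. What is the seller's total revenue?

Rule: the highest bidder wins the item, but every bidder pays their own bid.
Bids ranked: 119 (Talon) > 95 (Cinder) > 66 (Apex) > 61 (Lumen) > 57 (Brio) > 53 (Tessera) > …
Talon wins with the top bid; all bids are sunk regardless.
Every bidder forfeits their bid regardless of winning.
Revenue = 61 + 28 + 23 + 25 + 95 + 66 + 57 + 53 + 119 = €527.

Total revenue: €527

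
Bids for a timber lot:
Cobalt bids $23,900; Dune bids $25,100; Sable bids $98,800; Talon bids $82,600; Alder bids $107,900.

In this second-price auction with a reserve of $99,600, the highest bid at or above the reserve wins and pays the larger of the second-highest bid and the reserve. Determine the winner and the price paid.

Alder pays $99,600

Bids in order: 107,900 (Alder) > 98,800 (Sable) > 82,600 (Talon) > 25,100 (Dune) > 23,900 (Cobalt)
Alder has the top bid at or above the reserve ($107,900).
Second-highest bid $98,800 is below the reserve $99,600, so the reserve binds → payment $99,600.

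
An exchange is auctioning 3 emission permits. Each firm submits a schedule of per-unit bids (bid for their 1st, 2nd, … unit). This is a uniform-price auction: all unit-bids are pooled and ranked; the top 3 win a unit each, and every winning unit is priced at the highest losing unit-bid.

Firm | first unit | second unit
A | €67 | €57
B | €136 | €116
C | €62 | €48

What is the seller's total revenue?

Total revenue: €186

All unit-bids, highest first — top 3: 136 (B-1), 116 (B-2), 67 (A-1)
First bid not allocated: €62.
Allocation: A 1, B 2. Every unit priced at €62.
Revenue = 3 × 62 = €186.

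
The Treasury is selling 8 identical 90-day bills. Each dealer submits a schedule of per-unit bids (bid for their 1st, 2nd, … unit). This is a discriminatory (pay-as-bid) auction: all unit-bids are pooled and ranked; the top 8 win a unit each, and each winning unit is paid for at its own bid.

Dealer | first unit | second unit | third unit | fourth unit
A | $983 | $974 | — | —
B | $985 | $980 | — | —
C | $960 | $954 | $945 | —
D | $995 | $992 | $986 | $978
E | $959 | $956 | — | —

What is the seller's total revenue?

Pooled unit-bids ranked (top 8): 995 (D-1), 992 (D-2), 986 (D-3), 985 (B-1), 983 (A-1), 980 (B-2), 978 (D-4), 974 (A-2)
Next rejected bid: $960 (not a price — pay-as-bid).
Each winning unit pays its own bid.
Revenue = 995 + 992 + 986 + 985 + 983 + 980 + 978 + 974 = $7,873.

Total revenue: $7,873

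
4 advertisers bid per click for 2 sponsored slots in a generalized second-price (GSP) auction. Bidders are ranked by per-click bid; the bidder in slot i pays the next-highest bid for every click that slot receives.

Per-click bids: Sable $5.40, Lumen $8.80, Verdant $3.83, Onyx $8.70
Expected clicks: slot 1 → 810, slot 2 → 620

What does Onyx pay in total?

Per-click bids in order: $8.80 (Lumen) > $8.70 (Onyx) > $5.40 (Sable) > …
Onyx holds slot 2 → pays next bid $5.40 × 620 clicks = $3348.00.

Onyx pays $3348.00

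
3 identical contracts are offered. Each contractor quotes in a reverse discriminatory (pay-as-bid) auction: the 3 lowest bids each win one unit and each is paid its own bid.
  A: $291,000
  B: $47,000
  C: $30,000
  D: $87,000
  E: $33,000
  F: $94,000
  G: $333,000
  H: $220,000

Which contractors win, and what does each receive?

C $30,000, E $33,000, B $47,000

Sorting: 30,000 (C), 33,000 (E), 47,000 (B), 87,000 (D), 94,000 (F), …
Lowest 3: C, E, B.
Each winner is paid its own bid: C $30,000, E $33,000, B $47,000.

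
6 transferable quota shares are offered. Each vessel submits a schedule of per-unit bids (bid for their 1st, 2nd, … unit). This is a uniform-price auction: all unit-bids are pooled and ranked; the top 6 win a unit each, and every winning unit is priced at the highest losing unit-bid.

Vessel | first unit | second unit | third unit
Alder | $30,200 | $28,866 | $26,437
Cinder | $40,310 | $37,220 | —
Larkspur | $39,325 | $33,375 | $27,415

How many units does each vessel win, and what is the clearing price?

Merging the schedules and taking the best 6: 40,310 (Cinder-1), 39,325 (Larkspur-1), 37,220 (Cinder-2), 33,375 (Larkspur-2), 30,200 (Alder-1), 28,866 (Alder-2)
First bid not allocated: $27,415.
Allocation: Alder 2, Cinder 2, Larkspur 2.

Alder 2, Cinder 2, Larkspur 2; clearing price $27,415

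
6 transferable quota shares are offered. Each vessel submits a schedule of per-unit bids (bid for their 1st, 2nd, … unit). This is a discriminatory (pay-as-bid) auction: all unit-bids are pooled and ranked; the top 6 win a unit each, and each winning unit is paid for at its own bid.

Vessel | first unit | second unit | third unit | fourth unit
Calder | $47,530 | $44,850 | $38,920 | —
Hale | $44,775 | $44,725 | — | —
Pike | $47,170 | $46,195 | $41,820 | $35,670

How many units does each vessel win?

All unit-bids, highest first — top 6: 47,530 (Calder-1), 47,170 (Pike-1), 46,195 (Pike-2), 44,850 (Calder-2), 44,775 (Hale-1), 44,725 (Hale-2)
Next rejected bid: $41,820 (not a price — pay-as-bid).
Allocation: Calder 2, Hale 2, Pike 2.

Calder 2, Hale 2, Pike 2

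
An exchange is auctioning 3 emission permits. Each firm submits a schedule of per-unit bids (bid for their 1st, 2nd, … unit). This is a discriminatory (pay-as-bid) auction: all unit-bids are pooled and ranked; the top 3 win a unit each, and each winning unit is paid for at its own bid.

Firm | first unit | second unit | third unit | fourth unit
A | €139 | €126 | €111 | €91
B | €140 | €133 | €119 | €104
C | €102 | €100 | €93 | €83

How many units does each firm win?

A 1, B 2

Merging the schedules and taking the best 3: 140 (B-1), 139 (A-1), 133 (B-2)
Next rejected bid: €126 (not a price — pay-as-bid).
Allocation: A 1, B 2.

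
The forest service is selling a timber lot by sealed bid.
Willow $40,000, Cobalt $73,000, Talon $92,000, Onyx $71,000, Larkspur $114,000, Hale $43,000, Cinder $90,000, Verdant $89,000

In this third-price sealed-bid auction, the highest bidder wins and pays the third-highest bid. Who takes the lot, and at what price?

Rule: the highest bidder wins and pays the third-highest bid.
Sorting bids: 114,000 (Larkspur) > 92,000 (Talon) > 90,000 (Cinder) > 89,000 (Verdant) > 73,000 (Cobalt) > 71,000 (Onyx) > …
Larkspur wins; payment is bid #3 in the ranking = $90,000.

Larkspur pays $90,000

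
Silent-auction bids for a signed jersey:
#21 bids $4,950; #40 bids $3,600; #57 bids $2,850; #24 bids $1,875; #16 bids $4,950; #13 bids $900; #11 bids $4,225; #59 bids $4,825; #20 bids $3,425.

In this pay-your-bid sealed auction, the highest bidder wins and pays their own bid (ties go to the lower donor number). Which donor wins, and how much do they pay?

Sorting bids: 4,950 (#16) > 4,950 (#21) > 4,825 (#59) > 4,225 (#11) > 3,600 (#40) > 3,425 (#20) > …
#16 and #21 tie at $4,950; tie-break gives it to #16.
First-price: #16 pays what they bid, $4,950.

#16 pays $4,950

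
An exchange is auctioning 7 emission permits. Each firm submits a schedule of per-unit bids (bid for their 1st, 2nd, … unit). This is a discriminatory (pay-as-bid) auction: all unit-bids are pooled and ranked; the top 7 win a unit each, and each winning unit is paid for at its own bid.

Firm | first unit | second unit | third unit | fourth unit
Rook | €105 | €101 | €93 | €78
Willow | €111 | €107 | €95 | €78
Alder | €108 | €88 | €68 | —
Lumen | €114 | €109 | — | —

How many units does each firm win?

Pooled unit-bids ranked (top 7): 114 (Lumen-1), 111 (Willow-1), 109 (Lumen-2), 108 (Alder-1), 107 (Willow-2), 105 (Rook-1), 101 (Rook-2)
Next rejected bid: €95 (not a price — pay-as-bid).
Allocation: Alder 1, Lumen 2, Rook 2, Willow 2.

Alder 1, Lumen 2, Rook 2, Willow 2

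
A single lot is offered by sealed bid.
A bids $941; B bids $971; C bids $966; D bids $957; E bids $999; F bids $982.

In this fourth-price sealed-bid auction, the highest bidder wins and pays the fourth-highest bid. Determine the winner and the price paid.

Bids in order: 999 (E) > 982 (F) > 971 (B) > 966 (C) > 957 (D) > 941 (A)
E wins; payment is bid #4 in the ranking = $966.

E pays $966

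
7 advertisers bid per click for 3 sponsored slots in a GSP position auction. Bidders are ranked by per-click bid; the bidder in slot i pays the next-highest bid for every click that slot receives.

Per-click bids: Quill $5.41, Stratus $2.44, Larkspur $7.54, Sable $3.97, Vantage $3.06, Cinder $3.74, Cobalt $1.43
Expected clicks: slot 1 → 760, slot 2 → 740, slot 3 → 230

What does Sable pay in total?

Sable pays $860.20

Sorting advertisers: $7.54 (Larkspur) > $5.41 (Quill) > $3.97 (Sable) > $3.74 (Cinder) > …
Sable holds slot 3 → pays next bid $3.74 × 230 clicks = $860.20.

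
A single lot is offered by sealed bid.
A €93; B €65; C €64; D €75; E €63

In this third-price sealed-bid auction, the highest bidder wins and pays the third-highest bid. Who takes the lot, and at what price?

Bids in order: 93 (A) > 75 (D) > 65 (B) > 64 (C) > 63 (E)
A is highest; pays the third-highest bid, €65.

A pays €65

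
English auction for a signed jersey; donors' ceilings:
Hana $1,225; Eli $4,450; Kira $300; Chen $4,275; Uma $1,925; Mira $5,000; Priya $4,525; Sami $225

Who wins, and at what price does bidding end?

Mira wins at $4,525

Limits ranked: 5,000 (Mira) > 4,525 (Priya) > 4,450 (Eli) > 4,275 (Chen) > 1,925 (Uma) > 1,225 (Hana) > …
Priya is the last rival to drop out, at $4,525; Mira remains and wins at that price.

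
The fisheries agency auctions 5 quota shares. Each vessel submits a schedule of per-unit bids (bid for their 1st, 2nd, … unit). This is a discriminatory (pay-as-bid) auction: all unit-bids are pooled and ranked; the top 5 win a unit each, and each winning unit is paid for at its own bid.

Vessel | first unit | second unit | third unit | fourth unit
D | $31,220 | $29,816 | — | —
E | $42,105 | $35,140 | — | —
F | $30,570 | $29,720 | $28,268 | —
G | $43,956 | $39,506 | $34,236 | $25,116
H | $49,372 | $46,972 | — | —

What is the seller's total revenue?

Total revenue: $221,911

All unit-bids, highest first — top 5: 49,372 (H-1), 46,972 (H-2), 43,956 (G-1), 42,105 (E-1), 39,506 (G-2)
Next rejected bid: $35,140 (not a price — pay-as-bid).
Each winning unit pays its own bid.
Revenue = 49,372 + 46,972 + 43,956 + 42,105 + 39,506 = $221,911.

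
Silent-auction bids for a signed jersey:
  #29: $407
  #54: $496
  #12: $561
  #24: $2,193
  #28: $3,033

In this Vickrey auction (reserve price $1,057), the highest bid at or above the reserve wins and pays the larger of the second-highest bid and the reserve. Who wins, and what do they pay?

Bids ranked: 3,033 (#28) > 2,193 (#24) > 561 (#12) > 496 (#54) > 407 (#29)
Highest eligible bid: #28 at $3,033.
max(second-highest $2,193, reserve $1,057) = $2,193; the reserve does not bind.

#28 pays $2,193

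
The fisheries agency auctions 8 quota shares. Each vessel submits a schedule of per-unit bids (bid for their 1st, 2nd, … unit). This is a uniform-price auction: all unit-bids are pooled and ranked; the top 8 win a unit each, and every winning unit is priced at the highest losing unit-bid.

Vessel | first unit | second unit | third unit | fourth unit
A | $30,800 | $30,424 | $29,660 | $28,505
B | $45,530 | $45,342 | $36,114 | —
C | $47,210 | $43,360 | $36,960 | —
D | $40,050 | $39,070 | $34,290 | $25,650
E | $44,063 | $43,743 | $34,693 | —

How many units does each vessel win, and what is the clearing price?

B 2, C 2, D 2, E 2; clearing price $36,960

All unit-bids, highest first — top 8: 47,210 (C-1), 45,530 (B-1), 45,342 (B-2), 44,063 (E-1), 43,743 (E-2), 43,360 (C-2), 40,050 (D-1), 39,070 (D-2)
The (k+1)-th unit-bid is $36,960.
Allocation: B 2, C 2, D 2, E 2.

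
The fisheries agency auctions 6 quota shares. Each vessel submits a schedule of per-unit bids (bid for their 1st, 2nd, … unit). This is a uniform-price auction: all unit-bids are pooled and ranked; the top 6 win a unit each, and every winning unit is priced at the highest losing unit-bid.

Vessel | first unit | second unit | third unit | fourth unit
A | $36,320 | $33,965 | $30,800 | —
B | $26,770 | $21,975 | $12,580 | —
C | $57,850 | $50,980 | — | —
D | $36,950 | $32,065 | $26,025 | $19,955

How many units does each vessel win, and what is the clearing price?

A 2, C 2, D 2; clearing price $30,800

Merging the schedules and taking the best 6: 57,850 (C-1), 50,980 (C-2), 36,950 (D-1), 36,320 (A-1), 33,965 (A-2), 32,065 (D-2)
Highest rejected unit-bid = $30,800.
Allocation: A 2, C 2, D 2.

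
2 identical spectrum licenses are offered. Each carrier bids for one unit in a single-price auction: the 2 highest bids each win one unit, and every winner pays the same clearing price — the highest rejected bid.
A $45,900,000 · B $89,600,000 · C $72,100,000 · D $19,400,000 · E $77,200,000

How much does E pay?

Sorting: 89,600,000 (B), 77,200,000 (E), 72,100,000 (C), 45,900,000 (A), …
Winners (2 units): B, E.
Highest unsuccessful bid: $72,100,000 → clearing price.
E wins → pays $72,100,000.

E pays $72,100,000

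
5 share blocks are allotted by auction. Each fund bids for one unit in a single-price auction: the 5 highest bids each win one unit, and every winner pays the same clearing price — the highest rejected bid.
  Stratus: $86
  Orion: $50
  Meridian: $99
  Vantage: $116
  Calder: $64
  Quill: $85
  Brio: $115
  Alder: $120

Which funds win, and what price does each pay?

Sorting: 120 (Alder), 116 (Vantage), 115 (Brio), 99 (Meridian), 86 (Stratus), 85 (Quill), 64 (Calder), …
Top 5: Alder, Vantage, Brio, Meridian, Stratus.
Highest unsuccessful bid: $85 → clearing price.

Alder, Vantage, Brio, Meridian, Stratus; each pays $85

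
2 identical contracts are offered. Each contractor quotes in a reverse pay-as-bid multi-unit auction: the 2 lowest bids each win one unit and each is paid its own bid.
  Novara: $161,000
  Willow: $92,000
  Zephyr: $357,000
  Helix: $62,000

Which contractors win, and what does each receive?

Helix $62,000, Willow $92,000

Sorting: 62,000 (Helix), 92,000 (Willow), 161,000 (Novara), 357,000 (Zephyr)
Winners (2 units): Helix, Willow.
Each winner is paid its own bid: Helix $62,000, Willow $92,000.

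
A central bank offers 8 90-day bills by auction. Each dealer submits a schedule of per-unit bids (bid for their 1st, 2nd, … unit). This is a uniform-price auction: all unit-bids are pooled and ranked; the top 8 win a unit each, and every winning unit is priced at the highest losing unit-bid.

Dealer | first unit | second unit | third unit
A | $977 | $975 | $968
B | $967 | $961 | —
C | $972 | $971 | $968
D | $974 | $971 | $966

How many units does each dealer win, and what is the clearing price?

A 3, C 3, D 2; clearing price $967

All unit-bids, highest first — top 8: 977 (A-1), 975 (A-2), 974 (D-1), 972 (C-1), 971 (C-2), 971 (D-2), 968 (A-3), 968 (C-3)
Highest rejected unit-bid = $967.
Allocation: A 3, C 3, D 2.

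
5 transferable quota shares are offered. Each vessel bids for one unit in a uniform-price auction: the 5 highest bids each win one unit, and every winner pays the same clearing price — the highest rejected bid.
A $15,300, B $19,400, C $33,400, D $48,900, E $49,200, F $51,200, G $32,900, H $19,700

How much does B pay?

B pays $0

Sorting: 51,200 (F), 49,200 (E), 48,900 (D), 33,400 (C), 32,900 (G), 19,700 (H), 19,400 (B), …
The 5 highest are F, E, D, C, G.
Clearing price = highest rejected bid = $19,700.
B does not win → pays $0.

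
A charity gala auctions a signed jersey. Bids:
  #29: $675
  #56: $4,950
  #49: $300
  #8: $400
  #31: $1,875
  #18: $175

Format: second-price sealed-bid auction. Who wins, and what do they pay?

#56 pays $1,875

Bids ranked: 4,950 (#56) > 1,875 (#31) > 675 (#29) > 400 (#8) > 300 (#49) > 175 (#18)
#56 wins with the highest bid; price is set by the runner-up at $1,875.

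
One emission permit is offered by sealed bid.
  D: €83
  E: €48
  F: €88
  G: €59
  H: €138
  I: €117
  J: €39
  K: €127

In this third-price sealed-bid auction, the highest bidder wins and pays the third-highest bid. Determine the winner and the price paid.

H pays €117

Bids ranked: 138 (H) > 127 (K) > 117 (I) > 88 (F) > 83 (D) > 59 (G) > …
H wins; payment is bid #3 in the ranking = €117.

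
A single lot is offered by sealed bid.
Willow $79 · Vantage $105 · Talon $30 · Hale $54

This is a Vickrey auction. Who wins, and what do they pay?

Bids in order: 105 (Vantage) > 79 (Willow) > 54 (Hale) > 30 (Talon)
Vantage wins with the highest bid; price is set by the runner-up at $79.

Vantage pays $79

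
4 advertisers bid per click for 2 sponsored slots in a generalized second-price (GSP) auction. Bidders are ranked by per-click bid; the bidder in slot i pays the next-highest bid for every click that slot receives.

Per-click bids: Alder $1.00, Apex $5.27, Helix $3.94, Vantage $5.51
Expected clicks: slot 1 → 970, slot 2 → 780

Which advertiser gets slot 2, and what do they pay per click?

Apex; $3.94 per click

Ranked by bid: $5.51 (Vantage) > $5.27 (Apex) > $3.94 (Helix) > …
Slot 2 goes to the second-ranked bidder, Apex, who pays the next bid down: $3.94/click.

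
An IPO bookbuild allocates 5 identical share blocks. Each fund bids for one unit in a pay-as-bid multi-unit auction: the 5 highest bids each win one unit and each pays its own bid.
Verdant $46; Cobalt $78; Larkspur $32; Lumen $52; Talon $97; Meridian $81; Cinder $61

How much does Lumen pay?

Ordering the bids: 97 (Talon), 81 (Meridian), 78 (Cobalt), 61 (Cinder), 52 (Lumen), 46 (Verdant), 32 (Larkspur)
Winners (5 units): Talon, Meridian, Cobalt, Cinder, Lumen.
Lumen wins → own bid $52.

Lumen pays $52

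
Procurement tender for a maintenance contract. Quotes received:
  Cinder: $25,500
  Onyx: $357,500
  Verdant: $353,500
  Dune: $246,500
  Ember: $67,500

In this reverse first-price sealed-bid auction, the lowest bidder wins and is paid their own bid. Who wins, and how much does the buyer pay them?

Cinder is paid $25,500

Sorting bids: 25,500 (Cinder) < 67,500 (Ember) < 246,500 (Dune) < 353,500 (Verdant) < 357,500 (Onyx)
Cinder is lowest → is paid own bid, $25,500.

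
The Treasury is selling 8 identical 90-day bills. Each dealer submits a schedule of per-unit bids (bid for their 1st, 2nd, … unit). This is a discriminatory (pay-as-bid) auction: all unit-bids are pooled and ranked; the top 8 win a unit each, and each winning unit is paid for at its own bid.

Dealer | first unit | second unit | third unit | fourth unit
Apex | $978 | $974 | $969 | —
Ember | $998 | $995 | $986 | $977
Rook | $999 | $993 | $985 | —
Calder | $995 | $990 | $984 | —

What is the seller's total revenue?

Merging the schedules and taking the best 8: 999 (Rook-1), 998 (Ember-1), 995 (Ember-2), 995 (Calder-1), 993 (Rook-2), 990 (Calder-2), 986 (Ember-3), 985 (Rook-3)
Next rejected bid: $984 (not a price — pay-as-bid).
Each winning unit pays its own bid.
Revenue = 999 + 998 + 995 + 995 + 993 + 990 + 986 + 985 = $7,941.

Total revenue: $7,941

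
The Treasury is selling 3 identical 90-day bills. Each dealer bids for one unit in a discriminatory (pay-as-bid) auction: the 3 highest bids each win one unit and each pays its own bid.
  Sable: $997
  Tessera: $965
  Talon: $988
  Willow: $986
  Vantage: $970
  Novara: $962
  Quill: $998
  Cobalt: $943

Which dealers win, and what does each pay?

Quill $998, Sable $997, Talon $988

Ordering the bids: 998 (Quill), 997 (Sable), 988 (Talon), 986 (Willow), 970 (Vantage), …
Top 3: Quill, Sable, Talon.
Each winner pays its own bid: Quill $998, Sable $997, Talon $988.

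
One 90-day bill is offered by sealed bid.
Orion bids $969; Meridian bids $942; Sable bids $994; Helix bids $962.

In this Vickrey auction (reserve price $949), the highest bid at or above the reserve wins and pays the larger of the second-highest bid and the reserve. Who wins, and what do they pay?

Bids in order: 994 (Sable) > 969 (Orion) > 962 (Helix) > 942 (Meridian)
Sable has the top bid at or above the reserve ($994).
max(second-highest $969, reserve $949) = $969; the reserve does not bind.

Sable pays $969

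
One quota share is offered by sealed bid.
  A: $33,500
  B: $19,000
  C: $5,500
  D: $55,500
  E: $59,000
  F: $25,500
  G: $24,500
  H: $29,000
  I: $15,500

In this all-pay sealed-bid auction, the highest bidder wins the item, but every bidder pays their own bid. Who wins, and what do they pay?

Sorting bids: 59,000 (E) > 55,500 (D) > 33,500 (A) > 29,000 (H) > 25,500 (F) > 24,500 (G) > …
E is highest and takes the item; every bidder forfeits their bid.

E pays $59,000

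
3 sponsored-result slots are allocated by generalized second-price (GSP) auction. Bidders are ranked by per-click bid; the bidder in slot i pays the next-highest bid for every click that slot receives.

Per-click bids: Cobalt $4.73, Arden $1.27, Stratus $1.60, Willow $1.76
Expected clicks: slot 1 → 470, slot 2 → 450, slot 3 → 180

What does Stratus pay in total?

Ranked by bid: $4.73 (Cobalt) > $1.76 (Willow) > $1.60 (Stratus) > $1.27 (Arden)
Stratus holds slot 3 → pays next bid $1.27 × 180 clicks = $228.60.

Stratus pays $228.60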